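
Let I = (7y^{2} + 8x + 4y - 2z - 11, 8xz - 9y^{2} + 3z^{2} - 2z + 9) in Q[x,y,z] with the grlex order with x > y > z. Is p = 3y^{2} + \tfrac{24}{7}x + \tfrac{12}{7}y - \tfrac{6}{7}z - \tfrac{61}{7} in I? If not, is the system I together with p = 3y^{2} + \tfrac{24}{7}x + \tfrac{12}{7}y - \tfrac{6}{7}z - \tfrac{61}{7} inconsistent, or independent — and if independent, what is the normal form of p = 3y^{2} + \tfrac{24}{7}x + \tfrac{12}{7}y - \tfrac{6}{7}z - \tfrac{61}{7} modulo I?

First compute the reduced Gröbner basis of I by Buchberger's algorithm.
f_1 = 7y^{2} + 8x + 4y - 2z - 11, LT = y^{2}.
f_2 = 8xz - 9y^{2} + 3z^{2} - 2z + 9, LT = xz.

The S-polynomials (S(f_1,f_2)) all reduce to 0 modulo the current basis, so we have a Gröbner basis.
Inter-reduce: drop elements whose leading term is divisible by another's, tail-reduce, and make monic.
Reduced Gröbner basis: {xz + \tfrac{3}{8}z^{2} + \tfrac{9}{7}x + \tfrac{9}{14}y - \tfrac{4}{7}z - \tfrac{9}{14}, y^{2} + \tfrac{8}{7}x + \tfrac{4}{7}y - \tfrac{2}{7}z - \tfrac{11}{7}}.
Label its elements g_1 = xz + \tfrac{3}{8}z^{2} + \tfrac{9}{7}x + \tfrac{9}{14}y - \tfrac{4}{7}z - \tfrac{9}{14}, g_2 = y^{2} + \tfrac{8}{7}x + \tfrac{4}{7}y - \tfrac{2}{7}z - \tfrac{11}{7}.

Reduce p = 3y^{2} + \tfrac{24}{7}x + \tfrac{12}{7}y - \tfrac{6}{7}z - \tfrac{61}{7} modulo G:
  leading term y^{2}: subtract (3)·g_2 from 3y^{2} + \tfrac{24}{7}x + \tfrac{12}{7}y - \tfrac{6}{7}z - \tfrac{61}{7} → -4
  leading term 1: no divisor's leading term divides it; move -4 to the remainder.
  normal form = -4.
The normal form is nonzero, so p ∉ I. Since p minus its normal form lies in I, I + (p) = I + (r) where r = -4; decide whether this ideal is the whole ring.
Here r = -4 is a nonzero constant, hence a unit: 1 ∈ I + (p), the Gröbner basis of I + (p) is {1}, and the enlarged system has no common solution — adjoining p is inconsistent.

Adjoining 3y^{2} + \tfrac{24}{7}x + \tfrac{12}{7}y - \tfrac{6}{7}z - \tfrac{61}{7} makes the ideal the whole ring: the system is inconsistent.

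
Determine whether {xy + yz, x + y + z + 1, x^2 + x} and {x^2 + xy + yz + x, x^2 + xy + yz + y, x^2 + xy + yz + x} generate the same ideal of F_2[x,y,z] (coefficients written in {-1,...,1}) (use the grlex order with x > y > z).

Since reduced Gröbner bases are canonical representatives of ideals under a given ordering, it suffices to compute and compare them.
Buchberger on the first generating set:
f_1 = xy + yz, LT = xy.
f_2 = x + y + z + 1, LT = x.
f_3 = x^2 + x, LT = x^2.

S(f_1,f_2): lcm = xy. S = y^2 + y.
  reduce S modulo (f_1, f_2, f_3):
  remainder y^2 + y ≠ 0; add g_4 = y^2 + y to the basis.

S(f_1,f_3): lcm = x^2y. S = xyz + xy.
  reduce S modulo (f_1, f_2, f_3, g_4):
  remainder yz^2 + yz ≠ 0; add g_5 = yz^2 + yz to the basis.

S(f_2,f_3): lcm = x^2. S = xy + xz.
  reduce S modulo (f_1, f_2, f_3, g_4, g_5):
  remainder z^2 + z ≠ 0; add g_6 = z^2 + z to the basis.

The other S-polynomials (S(f_1,g_4), S(f_2,g_4), S(f_3,g_4), S(f_1,g_5), S(f_2,g_5), S(f_3,g_5), S(g_4,g_5), S(f_1,g_6), S(f_2,g_6), S(f_3,g_6), S(g_4,g_6), S(g_5,g_6)) all reduce to 0 modulo the current basis, so we have a Gröbner basis.
Inter-reduce: drop elements whose leading term is divisible by another's, tail-reduce, and make monic.
Reduced Gröbner basis: {y^2 + y, z^2 + z, x + y + z + 1}.

Buchberger on the second generating set:
h_1 = x^2 + xy + yz + x, LT = x^2.
h_2 = x^2 + xy + yz + y, LT = x^2.
h_3 = x^2 + xy + yz + x, LT = x^2.

S(h_1,h_2): lcm = x^2. S = x + y.
  reduce S modulo (h_1, h_2, h_3):
  remainder x + y ≠ 0; add k_4 = x + y to the basis.

S(h_1,k_4): lcm = x^2. S = yz + x.
  reduce S modulo (h_1, h_2, h_3, k_4):
  remainder yz + y ≠ 0; add k_5 = yz + y to the basis.

The other S-polynomials (S(h_1,h_3), S(h_2,h_3), S(h_2,k_4), S(h_3,k_4), S(h_1,k_5), S(h_2,k_5), S(h_3,k_5), S(k_4,k_5)) all reduce to 0 modulo the current basis, so we have a Gröbner basis.
Inter-reduce: drop elements whose leading term is divisible by another's, tail-reduce, and make monic.
Reduced Gröbner basis: {yz + y, x + y}.

Since the reduced bases disagree, the two ideals are not the same.

No, the ideals differ.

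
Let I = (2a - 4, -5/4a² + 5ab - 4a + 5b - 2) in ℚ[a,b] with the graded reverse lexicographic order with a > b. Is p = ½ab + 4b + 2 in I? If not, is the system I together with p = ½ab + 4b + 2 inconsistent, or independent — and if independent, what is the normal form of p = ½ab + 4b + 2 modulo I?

Adjoining ½ab + 4b + 2 makes the ideal the whole ring: the system is inconsistent.

First compute the reduced Gröbner basis of I by Buchberger's algorithm.
f_1 = 2a - 4, LT = a.
f_2 = -5/4a² + 5ab - 4a + 5b - 2, LT = a².

S(f_1,f_2): lcm = a². S = 4ab - 26/5a + 4b - 8/5.
  leading term ab: subtract (2b)·f_1 from 4ab - 26/5a + 4b - 8/5 → -26/5a + 12b - 8/5
  leading term a: subtract (-13/5)·f_1 from -26/5a + 12b - 8/5 → 12b - 12
  leading term b: no divisor's leading term divides it; move 12b to the remainder.
  leading term 1: no divisor's leading term divides it; move -12 to the remainder.
  remainder 12b - 12 ≠ 0; add h_3 = 12b - 12 to the basis.

The other S-polynomials (S(f_1,h_3), S(f_2,h_3)) all reduce to 0 modulo the current basis, so we have a Gröbner basis.
Inter-reduce: drop elements whose leading term is divisible by another's, tail-reduce, and make monic.
Reduced Gröbner basis: {a - 2, b - 1}.
Label its elements g_1 = a - 2, g_2 = b - 1.

Reduce p = ½ab + 4b + 2 modulo G:
  leading term ab: subtract (½b)·g_1 from ½ab + 4b + 2 → 5b + 2
  leading term b: subtract (5)·g_2 from 5b + 2 → 7
  leading term 1: no divisor's leading term divides it; move 7 to the remainder.
  normal form = 7.
The normal form is nonzero, so p ∉ I. Since p minus its normal form lies in I, I + (p) = I + (r) where r = 7; decide whether this ideal is the whole ring.
Here r = 7 is a nonzero constant, hence a unit: 1 ∈ I + (p), the Gröbner basis of I + (p) is {1}, and the enlarged system has no common solution — adjoining p is inconsistent.

Ideal membership is decidable via reduction modulo a Gröbner basis.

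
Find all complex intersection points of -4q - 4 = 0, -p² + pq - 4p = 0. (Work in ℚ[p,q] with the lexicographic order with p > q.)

Compute a lex Gröbner basis by Buchberger's algorithm.
f_1 = -4q - 4, LT = q.
f_2 = -p² + pq - 4p, LT = p².

S(f_1,f_2): leading monomials are coprime, so the S-polynomial reduces to 0 (Buchberger's first criterion).
Every S-polynomial of the final basis reduces to 0, so we have a Gröbner basis.
Inter-reduce: drop elements whose leading term is divisible by another's, tail-reduce, and make monic.
Reduced Gröbner basis: {p² + 5p, q + 1}.

Since the basis is lex-ordered, q + 1 is univariate in q. Its roots are {-1}. Back-substituting each root into the other basis elements fixes the other coordinates.
  q = -1: the earlier basis element becomes p² + 5p = 0, giving p = -5, 0 — points (-5, -1), (0, -1).
This is the nonlinear analogue of row-reducing a linear system.

{(-5, -1), (0, -1)}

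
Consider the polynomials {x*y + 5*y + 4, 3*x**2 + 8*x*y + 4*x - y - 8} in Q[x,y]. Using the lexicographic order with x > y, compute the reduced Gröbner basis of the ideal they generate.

f_1 = x*y + 5*y + 4, LT = x*y.
f_2 = 3*x**2 + 8*x*y + 4*x - y - 8, LT = x**2.

S(f_1,f_2): lcm = x**2*y. S = -8/3*x*y**2 + 11/3*x*y + 4*x + 1/3*y**2 + 8/3*y.
  leading term x*y**2: subtract (-8/3*y)·f_1 from -8/3*x*y**2 + 11/3*x*y + 4*x + 1/3*y**2 + 8/3*y → 11/3*x*y + 4*x + 41/3*y**2 + 40/3*y
  leading term x*y: subtract (11/3)·f_1 from 11/3*x*y + 4*x + 41/3*y**2 + 40/3*y → 4*x + 41/3*y**2 - 5*y - 44/3
  leading term x: no divisor's leading term divides it; move 4*x to the remainder.
  leading term y**2: no divisor's leading term divides it; move 41/3*y**2 to the remainder.
  leading term y: no divisor's leading term divides it; move -5*y to the remainder.
  leading term 1: no divisor's leading term divides it; move -44/3 to the remainder.
  remainder 4*x + 41/3*y**2 - 5*y - 44/3 ≠ 0; add g_3 = 4*x + 41/3*y**2 - 5*y - 44/3 to the basis.

S(f_1,g_3): lcm = x*y. S = -41/12*y**3 + 5/4*y**2 + 26/3*y + 4.
  leading term y**3: no divisor's leading term divides it; move -41/12*y**3 to the remainder.
  leading term y**2: no divisor's leading term divides it; move 5/4*y**2 to the remainder.
  leading term y: no divisor's leading term divides it; move 26/3*y to the remainder.
  leading term 1: no divisor's leading term divides it; move 4 to the remainder.
  remainder -41/12*y**3 + 5/4*y**2 + 26/3*y + 4 ≠ 0; add g_4 = -41/12*y**3 + 5/4*y**2 + 26/3*y + 4 to the basis.

The other S-polynomials (S(f_2,g_3), S(f_1,g_4), S(f_2,g_4), S(g_3,g_4)) all reduce to 0 modulo the current basis, so we have a Gröbner basis.
Inter-reduce: drop elements whose leading term is divisible by another's, tail-reduce, and make monic.

G = {x + 41/12*y**2 - 5/4*y - 11/3, y**3 - 15/41*y**2 - 104/41*y - 48/41}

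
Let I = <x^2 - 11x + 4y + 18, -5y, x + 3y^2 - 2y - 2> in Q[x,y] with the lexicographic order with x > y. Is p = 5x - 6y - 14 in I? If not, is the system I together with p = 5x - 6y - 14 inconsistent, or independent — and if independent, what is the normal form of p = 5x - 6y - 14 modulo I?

First compute the reduced Gröbner basis of I by Buchberger's algorithm.
f_1 = x^2 - 11x + 4y + 18, LT = x^2.
f_2 = -5y, LT = y.
f_3 = x + 3y^2 - 2y - 2, LT = x.

The S-polynomials (S(f_1,f_2), S(f_1,f_3), S(f_2,f_3)) all reduce to 0 modulo the current basis, so we have a Gröbner basis.
Inter-reduce: drop elements whose leading term is divisible by another's, tail-reduce, and make monic.
Reduced Gröbner basis: {x - 2, y}.
Label its elements g_1 = x - 2, g_2 = y.

Reduce p = 5x - 6y - 14 modulo G:
  leading term x: subtract (5)·g_1 from 5x - 6y - 14 → -6y - 4
  leading term y: subtract (-6)·g_2 from -6y - 4 → -4
  leading term 1: no divisor's leading term divides it; move -4 to the remainder.
  normal form = -4.
The normal form is nonzero, so p ∉ I. Since p minus its normal form lies in I, I + (p) = I + (r) where r = -4; decide whether this ideal is the whole ring.
Here r = -4 is a nonzero constant, hence a unit: 1 ∈ I + (p), the Gröbner basis of I + (p) is {1}, and the enlarged system has no common solution — adjoining p is inconsistent.

The remainder on division by a Gröbner basis is unique — it is the normal form.

Adjoining 5x - 6y - 14 makes the ideal the whole ring: the system is inconsistent.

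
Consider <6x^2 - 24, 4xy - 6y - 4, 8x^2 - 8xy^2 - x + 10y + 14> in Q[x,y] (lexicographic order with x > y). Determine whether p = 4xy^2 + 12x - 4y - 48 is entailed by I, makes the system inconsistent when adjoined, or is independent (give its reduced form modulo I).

4xy^2 + 12x - 4y - 48 lies in I (it reduces to 0).

First compute the reduced Gröbner basis of I by Buchberger's algorithm.
f_1 = 6x^2 - 24, LT = x^2.
f_2 = 4xy - 6y - 4, LT = xy.
f_3 = 8x^2 - 8xy^2 - x + 10y + 14, LT = x^2.

S(f_1,f_2): lcm = x^2y. S = 3/2xy + x - 4y.
  reduce S modulo (f_1, f_2, f_3):
  remainder x - 7/4y + 3/2 ≠ 0; add h_4 = x - 7/4y + 3/2 to the basis.

S(f_1,f_3): lcm = x^2. S = xy^2 + 1/8x - 5/4y - 23/4.
  reduce S modulo (f_1, f_2, f_3, h_4):
  remainder 3/2y^2 - 1/32y - 95/16 ≠ 0; add h_5 = 3/2y^2 - 1/32y - 95/16 to the basis.

S(f_2,f_3): lcm = x^2y. S = xy^3 - 11/8xy - x - 5/4y^2 - 7/4y.
  reduce S modulo (f_1, f_2, f_3, h_4, h_5):
  remainder 569/1536y - 569/768 ≠ 0; add h_6 = 569/1536y - 569/768 to the basis.

The other S-polynomials (S(f_1,h_4), S(f_2,h_4), S(f_3,h_4), S(f_1,h_5), S(f_2,h_5), S(f_3,h_5), S(h_4,h_5), S(f_1,h_6), S(f_2,h_6), S(f_3,h_6), S(h_4,h_6), S(h_5,h_6)) all reduce to 0 modulo the current basis, so we have a Gröbner basis.
Inter-reduce: drop elements whose leading term is divisible by another's, tail-reduce, and make monic.
Reduced Gröbner basis: {x - 2, y - 2}.
Label its elements g_1 = x - 2, g_2 = y - 2.

Reduce p = 4xy^2 + 12x - 4y - 48 modulo G:
  leading term xy^2: subtract (4y^2)·g_1 from 4xy^2 + 12x - 4y - 48 → 12x + 8y^2 - 4y - 48
  leading term x: subtract (12)·g_1 from 12x + 8y^2 - 4y - 48 → 8y^2 - 4y - 24
  leading term y^2: subtract (8y)·g_2 from 8y^2 - 4y - 24 → 12y - 24
  leading term y: subtract (12)·g_2 from 12y - 24 → 0
  normal form = 0.
Since the normal form is 0, p ∈ I.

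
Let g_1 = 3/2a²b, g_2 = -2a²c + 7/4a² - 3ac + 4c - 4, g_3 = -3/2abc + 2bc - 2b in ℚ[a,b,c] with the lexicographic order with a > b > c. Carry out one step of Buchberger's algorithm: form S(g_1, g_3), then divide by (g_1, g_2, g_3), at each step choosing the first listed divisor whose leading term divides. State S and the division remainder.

lcm(LM(g_1), LM(g_3)) = a²bc.
S = (lcm/LT(g_1))·g_1 − (lcm/LT(g_3))·g_3 = 4/3abc - 4/3ab.
Reduce S modulo (g_1, g_2, g_3) in that order:
  leading term abc: subtract (-8/9)·g_3 from 4/3abc - 4/3ab → -4/3ab + 16/9bc - 16/9b
  leading term ab: no divisor's leading term divides it; move -4/3ab to the remainder.
  leading term bc: no divisor's leading term divides it; move 16/9bc to the remainder.
  leading term b: no divisor's leading term divides it; move -16/9b to the remainder.
The remainder -4/3ab + 16/9bc - 16/9b is nonzero, so it would be added as the next basis element.
An S-polynomial is built so that the two leading terms cancel; whether anything survives reduction is exactly the Gröbner-basis criterion.

S(g_1, g_3) = 4/3abc - 4/3ab; remainder on division = -4/3ab + 16/9bc - 16/9b.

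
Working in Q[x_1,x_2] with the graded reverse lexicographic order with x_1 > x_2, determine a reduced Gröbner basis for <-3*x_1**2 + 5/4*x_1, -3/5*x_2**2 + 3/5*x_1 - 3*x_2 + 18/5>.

f_1 = -3*x_1**2 + 5/4*x_1, LT = x_1**2.
f_2 = -3/5*x_2**2 + 3/5*x_1 - 3*x_2 + 18/5, LT = x_2**2.

The S-polynomials (S(f_1,f_2)) all reduce to 0 modulo the current basis, so we have a Gröbner basis.

G = {x_1**2 - 5/12*x_1, x_2**2 - x_1 + 5*x_2 - 6}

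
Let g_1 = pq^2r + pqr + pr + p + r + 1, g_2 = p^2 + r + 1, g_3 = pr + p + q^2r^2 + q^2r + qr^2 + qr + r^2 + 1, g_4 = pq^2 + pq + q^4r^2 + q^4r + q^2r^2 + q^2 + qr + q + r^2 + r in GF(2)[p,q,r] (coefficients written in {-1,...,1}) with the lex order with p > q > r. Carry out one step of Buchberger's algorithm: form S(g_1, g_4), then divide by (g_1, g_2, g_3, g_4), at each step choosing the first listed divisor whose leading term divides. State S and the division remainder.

lcm(LM(g_1), LM(g_4)) = pq^2r.
S = (lcm/LT(g_1))·g_1 − (lcm/LT(g_4))·g_4 = pr + p + q^4r^3 + q^4r^2 + q^2r^3 + q^2r + qr^2 + qr + r^3 + r^2 + r + 1.
Reduce S modulo (g_1, g_2, g_3, g_4) in that order:
  leading term pr: subtract (1)·g_3 from pr + p + q^4r^3 + q^4r^2 + q^2r^3 + q^2r + qr^2 + qr + r^3 + r^2 + r + 1 → q^4r^3 + q^4r^2 + q^2r^3 + q^2r^2 + r^3 + r
  leading term q^4r^3: no divisor's leading term divides it; move q^4r^3 to the remainder.
  leading term q^4r^2: no divisor's leading term divides it; move q^4r^2 to the remainder.
  leading term q^2r^3: no divisor's leading term divides it; move q^2r^3 to the remainder.
  leading term q^2r^2: no divisor's leading term divides it; move q^2r^2 to the remainder.
  leading term r^3: no divisor's leading term divides it; move r^3 to the remainder.
  leading term r: no divisor's leading term divides it; move r to the remainder.
The remainder q^4r^3 + q^4r^2 + q^2r^3 + q^2r^2 + r^3 + r is nonzero, so it would be added as the next basis element.

S(g_1, g_4) = pr + p + q^4r^3 + q^4r^2 + q^2r^3 + q^2r + qr^2 + qr + r^3 + r^2 + r + 1; remainder on division = q^4r^3 + q^4r^2 + q^2r^3 + q^2r^2 + r^3 + r.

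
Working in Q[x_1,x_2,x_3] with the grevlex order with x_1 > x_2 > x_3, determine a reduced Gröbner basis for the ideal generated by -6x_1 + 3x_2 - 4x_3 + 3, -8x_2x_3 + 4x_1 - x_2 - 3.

G = {x_2x_3 - 1/8x_2 + 1/3x_3 + 1/8, x_1 - 1/2x_2 + 2/3x_3 - 1/2}

f_1 = -6x_1 + 3x_2 - 4x_3 + 3, LT = x_1.
f_2 = -8x_2x_3 + 4x_1 - x_2 - 3, LT = x_2x_3.

The S-polynomials (S(f_1,f_2)) all reduce to 0 modulo the current basis, so we have a Gröbner basis.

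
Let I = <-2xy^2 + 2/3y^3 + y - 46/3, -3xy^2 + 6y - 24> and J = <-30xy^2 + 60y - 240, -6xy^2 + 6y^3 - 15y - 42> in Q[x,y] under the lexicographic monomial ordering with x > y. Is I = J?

Equality of ideals is decidable: compute both reduced Gröbner bases (unique for the ordering) and check whether they agree.
Buchberger on the first generating set:
f_1 = -2xy^2 + 2/3y^3 + y - 46/3, LT = xy^2.
f_2 = -3xy^2 + 6y - 24, LT = xy^2.

S(f_1,f_2): lcm = xy^2. S = -1/3y^3 + 3/2y - 1/3.
  leading term y^3: no divisor's leading term divides it; move -1/3y^3 to the remainder.
  leading term y: no divisor's leading term divides it; move 3/2y to the remainder.
  leading term 1: no divisor's leading term divides it; move -1/3 to the remainder.
  remainder -1/3y^3 + 3/2y - 1/3 ≠ 0; add g_3 = -1/3y^3 + 3/2y - 1/3 to the basis.

S(f_1,g_3): lcm = xy^3. S = 9/2xy - x - 1/3y^4 - 1/2y^2 + 23/3y.
  leading term xy: no divisor's leading term divides it; move 9/2xy to the remainder.
  leading term x: no divisor's leading term divides it; move -x to the remainder.
  leading term y^4: subtract (y)·g_3 from -1/3y^4 - 1/2y^2 + 23/3y → -2y^2 + 8y
  leading term y^2: no divisor's leading term divides it; move -2y^2 to the remainder.
  leading term y: no divisor's leading term divides it; move 8y to the remainder.
  remainder 9/2xy - x - 2y^2 + 8y ≠ 0; add g_4 = 9/2xy - x - 2y^2 + 8y to the basis.

S(f_1,g_4): lcm = xy^2. S = 2/9xy + 1/9y^3 - 16/9y^2 - 1/2y + 23/3.
  leading term xy: subtract (4/81)·g_4 from 2/9xy + 1/9y^3 - 16/9y^2 - 1/2y + 23/3 → 4/81x + 1/9y^3 - 136/81y^2 - 145/162y + 23/3
  leading term x: no divisor's leading term divides it; move 4/81x to the remainder.
  leading term y^3: subtract (-1/3)·g_3 from 1/9y^3 - 136/81y^2 - 145/162y + 23/3 → -136/81y^2 - 32/81y + 68/9
  leading term y^2: no divisor's leading term divides it; move -136/81y^2 to the remainder.
  leading term y: no divisor's leading term divides it; move -32/81y to the remainder.
  leading term 1: no divisor's leading term divides it; move 68/9 to the remainder.
  remainder 4/81x - 136/81y^2 - 32/81y + 68/9 ≠ 0; add g_5 = 4/81x - 136/81y^2 - 32/81y + 68/9 to the basis.

The other S-polynomials (S(f_2,g_3), S(f_2,g_4), S(g_3,g_4), S(f_1,g_5), S(f_2,g_5), S(g_3,g_5), S(g_4,g_5)) all reduce to 0 modulo the current basis, so we have a Gröbner basis.
Inter-reduce: drop elements whose leading term is divisible by another's, tail-reduce, and make monic.
Reduced Gröbner basis: {x - 34y^2 - 8y + 153, y^3 - 9/2y + 1}.

Buchberger on the second generating set:
h_1 = -30xy^2 + 60y - 240, LT = xy^2.
h_2 = -6xy^2 + 6y^3 - 15y - 42, LT = xy^2.

S(h_1,h_2): lcm = xy^2. S = y^3 - 9/2y + 1.
  leading term y^3: no divisor's leading term divides it; move y^3 to the remainder.
  leading term y: no divisor's leading term divides it; move -9/2y to the remainder.
  leading term 1: no divisor's leading term divides it; move 1 to the remainder.
  remainder y^3 - 9/2y + 1 ≠ 0; add k_3 = y^3 - 9/2y + 1 to the basis.

S(h_1,k_3): lcm = xy^3. S = 9/2xy - x - 2y^2 + 8y.
  leading term xy: no divisor's leading term divides it; move 9/2xy to the remainder.
  leading term x: no divisor's leading term divides it; move -x to the remainder.
  leading term y^2: no divisor's leading term divides it; move -2y^2 to the remainder.
  leading term y: no divisor's leading term divides it; move 8y to the remainder.
  remainder 9/2xy - x - 2y^2 + 8y ≠ 0; add k_4 = 9/2xy - x - 2y^2 + 8y to the basis.

S(h_1,k_4): lcm = xy^2. S = 2/9xy + 4/9y^3 - 16/9y^2 - 2y + 8.
  leading term xy: subtract (4/81)·k_4 from 2/9xy + 4/9y^3 - 16/9y^2 - 2y + 8 → 4/81x + 4/9y^3 - 136/81y^2 - 194/81y + 8
  leading term x: no divisor's leading term divides it; move 4/81x to the remainder.
  leading term y^3: subtract (4/9)·k_3 from 4/9y^3 - 136/81y^2 - 194/81y + 8 → -136/81y^2 - 32/81y + 68/9
  leading term y^2: no divisor's leading term divides it; move -136/81y^2 to the remainder.
  leading term y: no divisor's leading term divides it; move -32/81y to the remainder.
  leading term 1: no divisor's leading term divides it; move 68/9 to the remainder.
  remainder 4/81x - 136/81y^2 - 32/81y + 68/9 ≠ 0; add k_5 = 4/81x - 136/81y^2 - 32/81y + 68/9 to the basis.

The other S-polynomials (S(h_2,k_3), S(h_2,k_4), S(k_3,k_4), S(h_1,k_5), S(h_2,k_5), S(k_3,k_5), S(k_4,k_5)) all reduce to 0 modulo the current basis, so we have a Gröbner basis.
Inter-reduce: drop elements whose leading term is divisible by another's, tail-reduce, and make monic.
Reduced Gröbner basis: {x - 34y^2 - 8y + 153, y^3 - 9/2y + 1}.

The two bases agree; hence the ideals are identical.

Yes, the ideals are equal.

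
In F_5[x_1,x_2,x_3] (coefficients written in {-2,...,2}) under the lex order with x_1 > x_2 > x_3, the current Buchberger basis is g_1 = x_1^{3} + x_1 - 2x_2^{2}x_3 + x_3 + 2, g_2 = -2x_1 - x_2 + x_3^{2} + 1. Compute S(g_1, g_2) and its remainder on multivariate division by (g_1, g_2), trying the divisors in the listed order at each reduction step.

lcm(LM(g_1), LM(g_2)) = x_1^{3}.
S = (lcm/LT(g_1))·g_1 − (lcm/LT(g_2))·g_2 = 2x_1^{2}x_2 - 2x_1^{2}x_3^{2} - 2x_1^{2} + x_1 - 2x_2^{2}x_3 + x_3 + 2.
Reduce S modulo (g_1, g_2) in that order:
  leading term x_1^{2}x_2: subtract (-x_1x_2)·g_2 from 2x_1^{2}x_2 - 2x_1^{2}x_3^{2} - 2x_1^{2} + x_1 - 2x_2^{2}x_3 + x_3 + 2 → -2x_1^{2}x_3^{2} - 2x_1^{2} - x_1x_2^{2} + x_1x_2x_3^{2} + x_1x_2 + x_1 - 2x_2^{2}x_3 + x_3 + 2
  leading term x_1^{2}x_3^{2}: subtract (x_1x_3^{2})·g_2 from -2x_1^{2}x_3^{2} - 2x_1^{2} - x_1x_2^{2} + x_1x_2x_3^{2} + x_1x_2 + x_1 - 2x_2^{2}x_3 + x_3 + 2 → -2x_1^{2} - x_1x_2^{2} + 2x_1x_2x_3^{2} + x_1x_2 - x_1x_3^{4} - x_1x_3^{2} + x_1 - 2x_2^{2}x_3 + x_3 + 2
  leading term x_1^{2}: subtract (x_1)·g_2 from -2x_1^{2} - x_1x_2^{2} + 2x_1x_2x_3^{2} + x_1x_2 - x_1x_3^{4} - x_1x_3^{2} + x_1 - 2x_2^{2}x_3 + x_3 + 2 → -x_1x_2^{2} + 2x_1x_2x_3^{2} + 2x_1x_2 - x_1x_3^{4} - 2x_1x_3^{2} - 2x_2^{2}x_3 + x_3 + 2
  leading term x_1x_2^{2}: subtract (-2x_2^{2})·g_2 from -x_1x_2^{2} + 2x_1x_2x_3^{2} + 2x_1x_2 - x_1x_3^{4} - 2x_1x_3^{2} - 2x_2^{2}x_3 + x_3 + 2 → 2x_1x_2x_3^{2} + 2x_1x_2 - x_1x_3^{4} - 2x_1x_3^{2} - 2x_2^{3} + 2x_2^{2}x_3^{2} - 2x_2^{2}x_3 + 2x_2^{2} + x_3 + 2
  leading term x_1x_2x_3^{2}: subtract (-x_2x_3^{2})·g_2 from 2x_1x_2x_3^{2} + 2x_1x_2 - x_1x_3^{4} - 2x_1x_3^{2} - 2x_2^{3} + 2x_2^{2}x_3^{2} - 2x_2^{2}x_3 + 2x_2^{2} + x_3 + 2 → 2x_1x_2 - x_1x_3^{4} - 2x_1x_3^{2} - 2x_2^{3} + x_2^{2}x_3^{2} - 2x_2^{2}x_3 + 2x_2^{2} + x_2x_3^{4} + x_2x_3^{2} + x_3 + 2
  leading term x_1x_2: subtract (-x_2)·g_2 from 2x_1x_2 - x_1x_3^{4} - 2x_1x_3^{2} - 2x_2^{3} + x_2^{2}x_3^{2} - 2x_2^{2}x_3 + 2x_2^{2} + x_2x_3^{4} + x_2x_3^{2} + x_3 + 2 → -x_1x_3^{4} - 2x_1x_3^{2} - 2x_2^{3} + x_2^{2}x_3^{2} - 2x_2^{2}x_3 + x_2^{2} + x_2x_3^{4} + 2x_2x_3^{2} + x_2 + x_3 + 2
  leading term x_1x_3^{4}: subtract (-2x_3^{4})·g_2 from -x_1x_3^{4} - 2x_1x_3^{2} - 2x_2^{3} + x_2^{2}x_3^{2} - 2x_2^{2}x_3 + x_2^{2} + x_2x_3^{4} + 2x_2x_3^{2} + x_2 + x_3 + 2 → -2x_1x_3^{2} - 2x_2^{3} + x_2^{2}x_3^{2} - 2x_2^{2}x_3 + x_2^{2} - x_2x_3^{4} + 2x_2x_3^{2} + x_2 + 2x_3^{6} + 2x_3^{4} + x_3 + 2
  leading term x_1x_3^{2}: subtract (x_3^{2})·g_2 from -2x_1x_3^{2} - 2x_2^{3} + x_2^{2}x_3^{2} - 2x_2^{2}x_3 + x_2^{2} - x_2x_3^{4} + 2x_2x_3^{2} + x_2 + 2x_3^{6} + 2x_3^{4} + x_3 + 2 → -2x_2^{3} + x_2^{2}x_3^{2} - 2x_2^{2}x_3 + x_2^{2} - x_2x_3^{4} - 2x_2x_3^{2} + x_2 + 2x_3^{6} + x_3^{4} - x_3^{2} + x_3 + 2
  leading term x_2^{3}: no divisor's leading term divides it; move -2x_2^{3} to the remainder.
  leading term x_2^{2}x_3^{2}: no divisor's leading term divides it; move x_2^{2}x_3^{2} to the remainder.
  leading term x_2^{2}x_3: no divisor's leading term divides it; move -2x_2^{2}x_3 to the remainder.
  leading term x_2^{2}: no divisor's leading term divides it; move x_2^{2} to the remainder.
  leading term x_2x_3^{4}: no divisor's leading term divides it; move -x_2x_3^{4} to the remainder.
  leading term x_2x_3^{2}: no divisor's leading term divides it; move -2x_2x_3^{2} to the remainder.
  leading term x_2: no divisor's leading term divides it; move x_2 to the remainder.
  leading term x_3^{6}: no divisor's leading term divides it; move 2x_3^{6} to the remainder.
  leading term x_3^{4}: no divisor's leading term divides it; move x_3^{4} to the remainder.
  leading term x_3^{2}: no divisor's leading term divides it; move -x_3^{2} to the remainder.
  leading term x_3: no divisor's leading term divides it; move x_3 to the remainder.
  leading term 1: no divisor's leading term divides it; move 2 to the remainder.
The remainder -2x_2^{3} + x_2^{2}x_3^{2} - 2x_2^{2}x_3 + x_2^{2} - x_2x_3^{4} - 2x_2x_3^{2} + x_2 + 2x_3^{6} + x_3^{4} - x_3^{2} + x_3 + 2 is nonzero, so it would be added as the next basis element.

S(g_1, g_2) = 2x_1^{2}x_2 - 2x_1^{2}x_3^{2} - 2x_1^{2} + x_1 - 2x_2^{2}x_3 + x_3 + 2; remainder on division = -2x_2^{3} + x_2^{2}x_3^{2} - 2x_2^{2}x_3 + x_2^{2} - x_2x_3^{4} - 2x_2x_3^{2} + x_2 + 2x_3^{6} + x_3^{4} - x_3^{2} + x_3 + 2.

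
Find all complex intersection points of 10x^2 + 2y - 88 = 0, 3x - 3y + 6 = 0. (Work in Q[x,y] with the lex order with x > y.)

{(-3, -1), (14/5, 24/5)}

Compute a lex Gröbner basis by Buchberger's algorithm.
f_1 = 10x^2 + 2y - 88, LT = x^2.
f_2 = 3x - 3y + 6, LT = x.

S(f_1,f_2): lcm = x^2. S = xy - 2x + 1/5y - 44/5.
  leading term xy: subtract (1/3y)·f_2 from xy - 2x + 1/5y - 44/5 → -2x + y^2 - 9/5y - 44/5
  leading term x: subtract (-2/3)·f_2 from -2x + y^2 - 9/5y - 44/5 → y^2 - 19/5y - 24/5
  leading term y^2: no divisor's leading term divides it; move y^2 to the remainder.
  leading term y: no divisor's leading term divides it; move -19/5y to the remainder.
  leading term 1: no divisor's leading term divides it; move -24/5 to the remainder.
  remainder y^2 - 19/5y - 24/5 ≠ 0; add h_3 = y^2 - 19/5y - 24/5 to the basis.

The other S-polynomials (S(f_1,h_3), S(f_2,h_3)) all reduce to 0 modulo the current basis, so we have a Gröbner basis.
Inter-reduce: drop elements whose leading term is divisible by another's, tail-reduce, and make monic.
Reduced Gröbner basis: {x - y + 2, y^2 - 19/5y - 24/5}.

A lex Gröbner basis eliminates variables successively. Here y^2 - 19/5y - 24/5 depends only on y, with roots {-1, 24/5}; lifting each root through the earlier basis elements recovers the full solutions.
  y = -1: the earlier basis element becomes x + 3 = 0, giving x = -3 — point (-3, -1).
  y = 24/5: the earlier basis element becomes x - 14/5 = 0, giving x = 14/5 — point (14/5, 24/5).
A lex Gröbner basis triangularizes the system, enabling back-substitution.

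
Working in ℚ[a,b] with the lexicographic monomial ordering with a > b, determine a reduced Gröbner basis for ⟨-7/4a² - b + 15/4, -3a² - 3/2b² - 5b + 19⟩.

f_1 = -7/4a² - b + 15/4, LT = a².
f_2 = -3a² - 3/2b² - 5b + 19, LT = a².

S(f_1,f_2): lcm = a². S = -½b² - 23/21b + 88/21.
  leading term b²: no divisor's leading term divides it; move -½b² to the remainder.
  leading term b: no divisor's leading term divides it; move -23/21b to the remainder.
  leading term 1: no divisor's leading term divides it; move 88/21 to the remainder.
  remainder -½b² - 23/21b + 88/21 ≠ 0; add g_3 = -½b² - 23/21b + 88/21 to the basis.

The other S-polynomials (S(f_1,g_3), S(f_2,g_3)) all reduce to 0 modulo the current basis, so we have a Gröbner basis.
Inter-reduce: drop elements whose leading term is divisible by another's, tail-reduce, and make monic.

G = {a² + 4/7b - 15/7, b² + 46/21b - 176/21}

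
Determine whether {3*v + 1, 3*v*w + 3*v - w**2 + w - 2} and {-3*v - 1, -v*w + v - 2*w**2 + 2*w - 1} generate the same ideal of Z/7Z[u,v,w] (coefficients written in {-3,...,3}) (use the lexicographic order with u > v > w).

Yes, the ideals are equal.

For a fixed monomial order, each ideal has a unique reduced Gröbner basis; comparing bases decides equality.
Buchberger on the first generating set:
f_1 = 3*v + 1, LT = v.
f_2 = 3*v*w + 3*v - w**2 + w - 2, LT = v*w.

S(f_1,f_2): lcm = v*w. S = -v - 2*w**2 + 3.
  reduce S modulo (f_1, f_2):
  remainder -2*w**2 + 1 ≠ 0; add g_3 = -2*w**2 + 1 to the basis.

The other S-polynomials (S(f_1,g_3), S(f_2,g_3)) all reduce to 0 modulo the current basis, so we have a Gröbner basis.
Inter-reduce: drop elements whose leading term is divisible by another's, tail-reduce, and make monic.
Reduced Gröbner basis: {v - 2, w**2 + 3}.

Buchberger on the second generating set:
h_1 = -3*v - 1, LT = v.
h_2 = -v*w + v - 2*w**2 + 2*w - 1, LT = v*w.

S(h_1,h_2): lcm = v*w. S = v - 2*w**2 - 1.
  reduce S modulo (h_1, h_2):
  remainder -2*w**2 + 1 ≠ 0; add k_3 = -2*w**2 + 1 to the basis.

The other S-polynomials (S(h_1,k_3), S(h_2,k_3)) all reduce to 0 modulo the current basis, so we have a Gröbner basis.
Inter-reduce: drop elements whose leading term is divisible by another's, tail-reduce, and make monic.
Reduced Gröbner basis: {v - 2, w**2 + 3}.

The two bases agree; hence the ideals are identical.
The same test decides containment: I ⊆ J iff every generator of I reduces to 0 modulo a Gröbner basis of J.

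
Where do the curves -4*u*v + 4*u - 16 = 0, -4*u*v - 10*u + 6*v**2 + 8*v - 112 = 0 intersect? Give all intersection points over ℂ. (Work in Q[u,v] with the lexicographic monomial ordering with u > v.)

{(-4, 2), (-sqrt(505)/14 - 13/14, -7/6 + sqrt(505)/6), (-13/14 + sqrt(505)/14, -sqrt(505)/6 - 7/6)}

Compute a lex Gröbner basis by Buchberger's algorithm.
f_1 = -4*u*v + 4*u - 16, LT = u*v.
f_2 = -4*u*v - 10*u + 6*v**2 + 8*v - 112, LT = u*v.

S(f_1,f_2): lcm = u*v. S = -7/2*u + 3/2*v**2 + 2*v - 24.
  reduce S modulo (f_1, f_2):
  remainder -7/2*u + 3/2*v**2 + 2*v - 24 ≠ 0; add h_3 = -7/2*u + 3/2*v**2 + 2*v - 24 to the basis.

S(f_1,h_3): lcm = u*v. S = -u + 3/7*v**3 + 4/7*v**2 - 48/7*v + 4.
  reduce S modulo (f_1, f_2, h_3):
  remainder 3/7*v**3 + 1/7*v**2 - 52/7*v + 76/7 ≠ 0; add h_4 = 3/7*v**3 + 1/7*v**2 - 52/7*v + 76/7 to the basis.

The other S-polynomials (S(f_2,h_3), S(f_1,h_4), S(f_2,h_4), S(h_3,h_4)) all reduce to 0 modulo the current basis, so we have a Gröbner basis.
Inter-reduce: drop elements whose leading term is divisible by another's, tail-reduce, and make monic.
Reduced Gröbner basis: {u - 3/7*v**2 - 4/7*v + 48/7, v**3 + 1/3*v**2 - 52/3*v + 76/3}.

A lex Gröbner basis eliminates variables successively. Here v**3 + 1/3*v**2 - 52/3*v + 76/3 depends only on v, with roots {2, -7/6 + sqrt(505)/6, -sqrt(505)/6 - 7/6}; lifting each root through the earlier basis elements recovers the full solutions.
  v = 2: the earlier basis element becomes u + 4 = 0, giving u = -4 — point (-4, 2).
  v = -7/6 + sqrt(505)/6: the earlier basis element becomes u + 13/14 + sqrt(505)/14 = 0, giving u = -sqrt(505)/14 - 13/14 — point (-sqrt(505)/14 - 13/14, -7/6 + sqrt(505)/6).
  v = -sqrt(505)/6 - 7/6: the earlier basis element becomes u - sqrt(505)/14 + 13/14 = 0, giving u = -13/14 + sqrt(505)/14 — point (-13/14 + sqrt(505)/14, -sqrt(505)/6 - 7/6).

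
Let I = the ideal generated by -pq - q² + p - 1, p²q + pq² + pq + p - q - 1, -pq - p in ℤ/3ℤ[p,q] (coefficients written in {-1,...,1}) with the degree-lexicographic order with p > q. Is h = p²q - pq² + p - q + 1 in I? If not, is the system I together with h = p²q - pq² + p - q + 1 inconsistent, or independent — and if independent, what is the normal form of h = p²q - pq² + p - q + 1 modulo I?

Adjoining p²q - pq² + p - q + 1 makes the ideal the whole ring: the system is inconsistent.

First compute the reduced Gröbner basis of I by Buchberger's algorithm.
f_1 = -pq - q² + p - 1, LT = pq.
f_2 = p²q + pq² + pq + p - q - 1, LT = p²q.
f_3 = -pq - p, LT = pq.

S(f_1,f_2): lcm = p²q. S = -p² - pq + q + 1.
  leading term p²: no divisor's leading term divides it; move -p² to the remainder.
  leading term pq: subtract (1)·f_1 from -pq + q + 1 → q² - p + q - 1
  leading term q²: no divisor's leading term divides it; move q² to the remainder.
  leading term p: no divisor's leading term divides it; move -p to the remainder.
  leading term q: no divisor's leading term divides it; move q to the remainder.
  leading term 1: no divisor's leading term divides it; move -1 to the remainder.
  remainder -p² + q² - p + q - 1 ≠ 0; add k_4 = -p² + q² - p + q - 1 to the basis.

S(f_1,f_3): lcm = pq. S = q² + p + 1.
  leading term q²: no divisor's leading term divides it; move q² to the remainder.
  leading term p: no divisor's leading term divides it; move p to the remainder.
  leading term 1: no divisor's leading term divides it; move 1 to the remainder.
  remainder q² + p + 1 ≠ 0; add k_5 = q² + p + 1 to the basis.

S(f_2,f_3): lcm = p²q. S = pq² - p² + pq + p - q - 1.
  leading term pq²: subtract (-q)·f_1 from pq² - p² + pq + p - q - 1 → -q³ - p² - pq + p + q - 1
  leading term q³: subtract (-q)·k_5 from -q³ - p² - pq + p + q - 1 → -p² + p - q - 1
  leading term p²: subtract (1)·k_4 from -p² + p - q - 1 → -q² - p + q
  leading term q²: subtract (-1)·k_5 from -q² - p + q → q + 1
  leading term q: no divisor's leading term divides it; move q to the remainder.
  leading term 1: no divisor's leading term divides it; move 1 to the remainder.
  remainder q + 1 ≠ 0; add k_6 = q + 1 to the basis.

S(f_1,k_4): lcm = p²q. S = pq² + q³ - p² - pq + q² + p - q.
  leading term pq²: subtract (-q)·f_1 from pq² + q³ - p² - pq + q² + p - q → -p² + q² + p + q
  leading term p²: subtract (1)·k_4 from -p² + q² + p + q → -p + 1
  leading term p: no divisor's leading term divides it; move -p to the remainder.
  leading term 1: no divisor's leading term divides it; move 1 to the remainder.
  remainder -p + 1 ≠ 0; add k_7 = -p + 1 to the basis.

The other S-polynomials (S(f_2,k_4), S(f_3,k_4), S(f_1,k_5), S(f_2,k_5), S(f_3,k_5), S(k_4,k_5), S(f_1,k_6), S(f_2,k_6), S(f_3,k_6), S(k_4,k_6), S(k_5,k_6), S(f_1,k_7), S(f_2,k_7), S(f_3,k_7), S(k_4,k_7), S(k_5,k_7), S(k_6,k_7)) all reduce to 0 modulo the current basis, so we have a Gröbner basis.
Inter-reduce: drop elements whose leading term is divisible by another's, tail-reduce, and make monic.
Reduced Gröbner basis: {p - 1, q + 1}.
Label its elements g_1 = p - 1, g_2 = q + 1.

Reduce h = p²q - pq² + p - q + 1 modulo G:
  leading term p²q: subtract (pq)·g_1 from p²q - pq² + p - q + 1 → -pq² + pq + p - q + 1
  leading term pq²: subtract (-q²)·g_1 from -pq² + pq + p - q + 1 → pq - q² + p - q + 1
  leading term pq: subtract (q)·g_1 from pq - q² + p - q + 1 → -q² + p + 1
  leading term q²: subtract (-q)·g_2 from -q² + p + 1 → p + q + 1
  leading term p: subtract (1)·g_1 from p + q + 1 → q - 1
  leading term q: subtract (1)·g_2 from q - 1 → 1
  leading term 1: no divisor's leading term divides it; move 1 to the remainder.
  normal form = 1.
The normal form is nonzero, so h ∉ I. Since h minus its normal form lies in I, I + (h) = I + (r) where r = 1; decide whether this ideal is the whole ring.
Here r = 1 is a nonzero constant, hence a unit: 1 ∈ I + (h), the Gröbner basis of I + (h) is {1}, and the enlarged system has no common solution — adjoining h is inconsistent.

Ideal membership is decidable via reduction modulo a Gröbner basis.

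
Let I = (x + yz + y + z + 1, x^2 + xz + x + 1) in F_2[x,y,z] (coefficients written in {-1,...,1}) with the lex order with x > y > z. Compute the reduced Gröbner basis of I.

G = {x + yz + y + z + 1, y^2z^2 + y^2 + yz^2 + y + 1}

f_1 = x + yz + y + z + 1, LT = x.
f_2 = x^2 + xz + x + 1, LT = x^2.

S(f_1,f_2): lcm = x^2. S = xyz + xy + 1.
  leading term xyz: subtract (yz)·f_1 from xyz + xy + 1 → xy + y^2z^2 + y^2z + yz^2 + yz + 1
  leading term xy: subtract (y)·f_1 from xy + y^2z^2 + y^2z + yz^2 + yz + 1 → y^2z^2 + y^2 + yz^2 + y + 1
  leading term y^2z^2: no divisor's leading term divides it; move y^2z^2 to the remainder.
  leading term y^2: no divisor's leading term divides it; move y^2 to the remainder.
  leading term yz^2: no divisor's leading term divides it; move yz^2 to the remainder.
  leading term y: no divisor's leading term divides it; move y to the remainder.
  leading term 1: no divisor's leading term divides it; move 1 to the remainder.
  remainder y^2z^2 + y^2 + yz^2 + y + 1 ≠ 0; add g_3 = y^2z^2 + y^2 + yz^2 + y + 1 to the basis.

S(f_1,g_3): leading monomials are coprime, so the S-polynomial reduces to 0 (Buchberger's first criterion).
S(f_2,g_3): leading monomials are coprime, so the S-polynomial reduces to 0 (Buchberger's first criterion).
Every S-polynomial of the final basis reduces to 0, so we have a Gröbner basis.
Inter-reduce: drop elements whose leading term is divisible by another's, tail-reduce, and make monic.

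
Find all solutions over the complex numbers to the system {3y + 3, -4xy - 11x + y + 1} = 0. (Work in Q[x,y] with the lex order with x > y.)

{(0, -1)}

Compute a lex Gröbner basis by Buchberger's algorithm.
f_1 = 3y + 3, LT = y.
f_2 = -4xy - 11x + y + 1, LT = xy.

S(f_1,f_2): lcm = xy. S = -7/4x + 1/4y + 1/4.
  reduce S modulo (f_1, f_2):
  remainder -7/4x ≠ 0; add h_3 = -7/4x to the basis.

The other S-polynomials (S(f_1,h_3), S(f_2,h_3)) all reduce to 0 modulo the current basis, so we have a Gröbner basis.
Inter-reduce: drop elements whose leading term is divisible by another's, tail-reduce, and make monic.
Reduced Gröbner basis: {x, y + 1}.

Since the basis is lex-ordered, y + 1 is univariate in y. Its roots are {-1}. Back-substituting each root into the other basis elements fixes the other coordinates.
  y = -1: the earlier basis element becomes x = 0, giving x = 0 — point (0, -1).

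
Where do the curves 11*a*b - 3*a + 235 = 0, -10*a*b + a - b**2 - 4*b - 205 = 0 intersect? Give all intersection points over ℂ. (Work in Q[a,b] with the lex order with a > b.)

{(5, -4), (-141/418 + 47*sqrt(4189)/418, 3/22 - sqrt(4189)/22), (-47*sqrt(4189)/418 - 141/418, 3/22 + sqrt(4189)/22)}

Compute a lex Gröbner basis by Buchberger's algorithm.
f_1 = 11*a*b - 3*a + 235, LT = a*b.
f_2 = -10*a*b + a - b**2 - 4*b - 205, LT = a*b.

S(f_1,f_2): lcm = a*b. S = -19/110*a - 1/10*b**2 - 2/5*b + 19/22.
  reduce S modulo (f_1, f_2):
  remainder -19/110*a - 1/10*b**2 - 2/5*b + 19/22 ≠ 0; add h_3 = -19/110*a - 1/10*b**2 - 2/5*b + 19/22 to the basis.

S(f_1,h_3): lcm = a*b. S = -3/11*a - 11/19*b**3 - 44/19*b**2 + 5*b + 235/11.
  reduce S modulo (f_1, f_2, h_3):
  remainder -11/19*b**3 - 41/19*b**2 + 107/19*b + 20 ≠ 0; add h_4 = -11/19*b**3 - 41/19*b**2 + 107/19*b + 20 to the basis.

The other S-polynomials (S(f_2,h_3), S(f_1,h_4), S(f_2,h_4), S(h_3,h_4)) all reduce to 0 modulo the current basis, so we have a Gröbner basis.
Inter-reduce: drop elements whose leading term is divisible by another's, tail-reduce, and make monic.
Reduced Gröbner basis: {a + 11/19*b**2 + 44/19*b - 5, b**3 + 41/11*b**2 - 107/11*b - 380/11}.

Since the basis is lex-ordered, b**3 + 41/11*b**2 - 107/11*b - 380/11 is univariate in b. Its roots are {-4, 3/22 - sqrt(4189)/22, 3/22 + sqrt(4189)/22}. Back-substituting each root into the other basis elements fixes the other coordinates.
  b = -4: the earlier basis element becomes a - 5 = 0, giving a = 5 — point (5, -4).
  b = 3/22 - sqrt(4189)/22: the earlier basis element becomes a - 47*sqrt(4189)/418 + 141/418 = 0, giving a = -141/418 + 47*sqrt(4189)/418 — point (-141/418 + 47*sqrt(4189)/418, 3/22 - sqrt(4189)/22).
  b = 3/22 + sqrt(4189)/22: the earlier basis element becomes a + 141/418 + 47*sqrt(4189)/418 = 0, giving a = -47*sqrt(4189)/418 - 141/418 — point (-47*sqrt(4189)/418 - 141/418, 3/22 + sqrt(4189)/22).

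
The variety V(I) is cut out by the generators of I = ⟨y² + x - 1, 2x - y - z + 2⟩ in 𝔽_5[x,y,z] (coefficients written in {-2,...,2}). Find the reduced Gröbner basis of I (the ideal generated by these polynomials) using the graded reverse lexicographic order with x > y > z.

G = {y² - 2y - 2z - 2, x + 2y + 2z + 1}

f_1 = y² + x - 1, LT = y².
f_2 = 2x - y - z + 2, LT = x.

The S-polynomials (S(f_1,f_2)) all reduce to 0 modulo the current basis, so we have a Gröbner basis.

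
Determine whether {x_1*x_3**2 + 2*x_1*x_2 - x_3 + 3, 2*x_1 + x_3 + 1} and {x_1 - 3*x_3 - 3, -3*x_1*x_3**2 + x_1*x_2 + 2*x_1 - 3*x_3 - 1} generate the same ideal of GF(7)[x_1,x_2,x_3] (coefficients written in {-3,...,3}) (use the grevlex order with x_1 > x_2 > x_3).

Yes, the ideals are equal.

Two ideals are equal iff their reduced Gröbner bases coincide (the reduced basis is unique for a fixed ordering).
Buchberger on the first generating set:
f_1 = x_1*x_3**2 + 2*x_1*x_2 - x_3 + 3, LT = x_1*x_3**2.
f_2 = 2*x_1 + x_3 + 1, LT = x_1.

S(f_1,f_2): lcm = x_1*x_3**2. S = 3*x_3**3 + 2*x_1*x_2 + 3*x_3**2 - x_3 + 3.
  leading term x_3**3: no divisor's leading term divides it; move 3*x_3**3 to the remainder.
  leading term x_1*x_2: subtract (x_2)·f_2 from 2*x_1*x_2 + 3*x_3**2 - x_3 + 3 → -x_2*x_3 + 3*x_3**2 - x_2 - x_3 + 3
  leading term x_2*x_3: no divisor's leading term divides it; move -x_2*x_3 to the remainder.
  leading term x_3**2: no divisor's leading term divides it; move 3*x_3**2 to the remainder.
  leading term x_2: no divisor's leading term divides it; move -x_2 to the remainder.
  leading term x_3: no divisor's leading term divides it; move -x_3 to the remainder.
  leading term 1: no divisor's leading term divides it; move 3 to the remainder.
  remainder 3*x_3**3 - x_2*x_3 + 3*x_3**2 - x_2 - x_3 + 3 ≠ 0; add g_3 = 3*x_3**3 - x_2*x_3 + 3*x_3**2 - x_2 - x_3 + 3 to the basis.

S(f_1,g_3): lcm = x_1*x_3**3. S = -x_1*x_3**2 - 2*x_1*x_2 - 2*x_1*x_3 - x_3**2 - x_1 + 3*x_3.
  leading term x_1*x_3**2: subtract (-1)·f_1 from -x_1*x_3**2 - 2*x_1*x_2 - 2*x_1*x_3 - x_3**2 - x_1 + 3*x_3 → -2*x_1*x_3 - x_3**2 - x_1 + 2*x_3 + 3
  leading term x_1*x_3: subtract (-x_3)·f_2 from -2*x_1*x_3 - x_3**2 - x_1 + 2*x_3 + 3 → -x_1 + 3*x_3 + 3
  leading term x_1: subtract (3)·f_2 from -x_1 + 3*x_3 + 3 → 0
  remainder 0.

S(f_2,g_3): leading monomials are coprime, so the S-polynomial reduces to 0 (Buchberger's first criterion).
Every S-polynomial of the final basis reduces to 0, so we have a Gröbner basis.
Inter-reduce: drop elements whose leading term is divisible by another's, tail-reduce, and make monic.
Reduced Gröbner basis: {x_3**3 + 2*x_2*x_3 + x_3**2 + 2*x_2 + 2*x_3 + 1, x_1 - 3*x_3 - 3}.

Buchberger on the second generating set:
h_1 = x_1 - 3*x_3 - 3, LT = x_1.
h_2 = -3*x_1*x_3**2 + x_1*x_2 + 2*x_1 - 3*x_3 - 1, LT = x_1*x_3**2.

S(h_1,h_2): lcm = x_1*x_3**2. S = -3*x_3**3 - 2*x_1*x_2 - 3*x_3**2 + 3*x_1 - x_3 + 2.
  leading term x_3**3: no divisor's leading term divides it; move -3*x_3**3 to the remainder.
  leading term x_1*x_2: subtract (-2*x_2)·h_1 from -2*x_1*x_2 - 3*x_3**2 + 3*x_1 - x_3 + 2 → x_2*x_3 - 3*x_3**2 + 3*x_1 + x_2 - x_3 + 2
  leading term x_2*x_3: no divisor's leading term divides it; move x_2*x_3 to the remainder.
  leading term x_3**2: no divisor's leading term divides it; move -3*x_3**2 to the remainder.
  leading term x_1: subtract (3)·h_1 from 3*x_1 + x_2 - x_3 + 2 → x_2 + x_3 - 3
  leading term x_2: no divisor's leading term divides it; move x_2 to the remainder.
  leading term x_3: no divisor's leading term divides it; move x_3 to the remainder.
  leading term 1: no divisor's leading term divides it; move -3 to the remainder.
  remainder -3*x_3**3 + x_2*x_3 - 3*x_3**2 + x_2 + x_3 - 3 ≠ 0; add k_3 = -3*x_3**3 + x_2*x_3 - 3*x_3**2 + x_2 + x_3 - 3 to the basis.

S(h_1,k_3): leading monomials are coprime, so the S-polynomial reduces to 0 (Buchberger's first criterion).
S(h_2,k_3): lcm = x_1*x_3**3. S = -x_1*x_3**2 - 2*x_1*x_2 + 2*x_1*x_3 + x_3**2 - x_1 - 2*x_3.
  leading term x_1*x_3**2: subtract (-x_3**2)·h_1 from -x_1*x_3**2 - 2*x_1*x_2 + 2*x_1*x_3 + x_3**2 - x_1 - 2*x_3 → -3*x_3**3 - 2*x_1*x_2 + 2*x_1*x_3 - 2*x_3**2 - x_1 - 2*x_3
  leading term x_3**3: subtract (1)·k_3 from -3*x_3**3 - 2*x_1*x_2 + 2*x_1*x_3 - 2*x_3**2 - x_1 - 2*x_3 → -2*x_1*x_2 + 2*x_1*x_3 - x_2*x_3 + x_3**2 - x_1 - x_2 - 3*x_3 + 3
  leading term x_1*x_2: subtract (-2*x_2)·h_1 from -2*x_1*x_2 + 2*x_1*x_3 - x_2*x_3 + x_3**2 - x_1 - x_2 - 3*x_3 + 3 → 2*x_1*x_3 + x_3**2 - x_1 - 3*x_3 + 3
  leading term x_1*x_3: subtract (2*x_3)·h_1 from 2*x_1*x_3 + x_3**2 - x_1 - 3*x_3 + 3 → -x_1 + 3*x_3 + 3
  leading term x_1: subtract (-1)·h_1 from -x_1 + 3*x_3 + 3 → 0
  remainder 0.

Every S-polynomial of the final basis reduces to 0, so we have a Gröbner basis.
Inter-reduce: drop elements whose leading term is divisible by another's, tail-reduce, and make monic.
Reduced Gröbner basis: {x_3**3 + 2*x_2*x_3 + x_3**2 + 2*x_2 + 2*x_3 + 1, x_1 - 3*x_3 - 3}.

The two bases agree; hence the ideals are identical.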